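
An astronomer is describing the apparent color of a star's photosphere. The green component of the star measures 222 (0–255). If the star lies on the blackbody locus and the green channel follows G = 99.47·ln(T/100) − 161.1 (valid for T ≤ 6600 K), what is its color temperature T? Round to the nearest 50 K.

4700 K

ln t = (222 + 161.1) / 99.47 = 3.8514.
t = e^3.8514 = 47.059.
T = 100·t = 4706 K → 4700 K to the nearest 50 K.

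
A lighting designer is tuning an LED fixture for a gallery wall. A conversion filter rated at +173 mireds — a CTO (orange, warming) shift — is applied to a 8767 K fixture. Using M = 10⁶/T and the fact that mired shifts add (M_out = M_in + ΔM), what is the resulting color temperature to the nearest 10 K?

3480 K

M_in = 10⁶/8767 = 114.06 mireds.
M_out = 114.06 + (+173) = 287.06 mireds.
T_out = 10⁶/287.06 = 3483.5 K → 3480 K.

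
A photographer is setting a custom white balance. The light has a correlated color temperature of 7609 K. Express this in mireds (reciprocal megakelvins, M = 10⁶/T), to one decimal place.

M = 10⁶ / 7609 = 131.423 → 131.4 mireds.

131.4 mireds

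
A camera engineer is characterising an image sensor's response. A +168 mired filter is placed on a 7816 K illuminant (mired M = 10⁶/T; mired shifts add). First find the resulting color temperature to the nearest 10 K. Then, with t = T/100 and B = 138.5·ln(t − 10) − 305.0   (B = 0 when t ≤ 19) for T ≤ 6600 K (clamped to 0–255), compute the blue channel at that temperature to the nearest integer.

M_in = 10⁶/7816 = 127.94; M_out = 127.94 + (+168) = 295.94.
T_out = 10⁶/295.94 = 3379.0 K → 3380 K; t = 33.8.
B = 138.5·ln(33.8 − 10) − 305.0 = 138.5·ln 23.8 − 305.0 = 138.5·3.1697 − 305.0 = 134.001.
Rounded: 134.

134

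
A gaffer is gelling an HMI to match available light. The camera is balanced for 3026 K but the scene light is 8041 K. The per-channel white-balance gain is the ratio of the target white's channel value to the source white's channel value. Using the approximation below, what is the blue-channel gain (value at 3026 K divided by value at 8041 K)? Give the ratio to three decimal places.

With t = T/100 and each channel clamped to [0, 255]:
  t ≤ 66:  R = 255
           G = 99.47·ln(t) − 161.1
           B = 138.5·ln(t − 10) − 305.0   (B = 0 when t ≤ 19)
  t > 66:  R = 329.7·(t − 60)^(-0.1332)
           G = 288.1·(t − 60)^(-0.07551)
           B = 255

0.438

At 8041 K (t = 80.41):
  B = 255 by definition for t > 66.
At 3026 K (t = 30.26):
  B = 138.5·ln(30.26 − 10) − 305.0 = 138.5·ln 20.26 − 305.0 = 138.5·3.0086 − 305.0 = 111.698.
Gain = 111.698 / 255.000 = 0.4380 → 0.438.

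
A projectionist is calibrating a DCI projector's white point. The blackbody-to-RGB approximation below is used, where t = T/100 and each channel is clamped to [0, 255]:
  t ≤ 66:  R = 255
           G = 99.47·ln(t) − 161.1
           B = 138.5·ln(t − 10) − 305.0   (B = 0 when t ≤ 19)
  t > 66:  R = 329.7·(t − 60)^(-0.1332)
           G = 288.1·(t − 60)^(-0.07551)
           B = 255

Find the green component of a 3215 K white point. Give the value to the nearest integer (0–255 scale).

t = 3215/100 = 32.15; the t ≤ 66 branch applies.
G = 99.47·ln 32.15 − 161.1 = 99.47·3.4704 − 161.1 = 184.102.
Rounded: 184.

184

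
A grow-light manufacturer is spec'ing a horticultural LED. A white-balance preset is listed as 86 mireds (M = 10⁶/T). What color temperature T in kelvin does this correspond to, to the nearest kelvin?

T = 10⁶ / 86 = 11627.91 K → 11628 K.

11628 K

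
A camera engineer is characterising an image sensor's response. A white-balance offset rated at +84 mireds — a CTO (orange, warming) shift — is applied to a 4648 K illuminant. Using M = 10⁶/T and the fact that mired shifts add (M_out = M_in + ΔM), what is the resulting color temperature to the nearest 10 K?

M_in = 10⁶/4648 = 215.15 mireds.
M_out = 215.15 + (+84) = 299.15 mireds.
T_out = 10⁶/299.15 = 3342.8 K → 3340 K.

3340 K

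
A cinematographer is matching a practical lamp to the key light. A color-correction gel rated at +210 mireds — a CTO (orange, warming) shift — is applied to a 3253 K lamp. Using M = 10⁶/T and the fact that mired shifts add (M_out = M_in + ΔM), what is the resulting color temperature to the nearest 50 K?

M_in = 10⁶/3253 = 307.41 mireds.
M_out = 307.41 + (+210) = 517.41 mireds.
T_out = 10⁶/517.41 = 1932.7 K → 1950 K.

1950 K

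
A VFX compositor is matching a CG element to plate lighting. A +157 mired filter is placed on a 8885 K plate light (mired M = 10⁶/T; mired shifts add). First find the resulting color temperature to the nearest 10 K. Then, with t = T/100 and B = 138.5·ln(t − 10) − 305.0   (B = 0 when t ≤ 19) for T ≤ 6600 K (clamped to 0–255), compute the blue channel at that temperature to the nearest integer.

152

M_in = 10⁶/8885 = 112.55; M_out = 112.55 + (+157) = 269.55.
T_out = 10⁶/269.55 = 3709.9 K → 3710 K; t = 37.1.
B = 138.5·ln(37.1 − 10) − 305.0 = 138.5·ln 27.1 − 305.0 = 138.5·3.2995 − 305.0 = 151.985.
Rounded: 152.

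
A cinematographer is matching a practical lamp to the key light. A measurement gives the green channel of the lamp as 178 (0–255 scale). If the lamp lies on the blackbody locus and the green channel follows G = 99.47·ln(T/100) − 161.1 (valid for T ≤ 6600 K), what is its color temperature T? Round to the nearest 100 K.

3000 K

ln t = (178 + 161.1) / 99.47 = 3.4091.
t = e^3.4091 = 30.237.
T = 100·t = 3024 K → 3000 K to the nearest 100 K.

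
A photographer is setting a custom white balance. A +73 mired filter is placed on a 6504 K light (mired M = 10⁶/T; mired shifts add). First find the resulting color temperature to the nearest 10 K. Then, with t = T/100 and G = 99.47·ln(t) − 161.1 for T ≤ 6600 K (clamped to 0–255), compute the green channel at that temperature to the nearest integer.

M_in = 10⁶/6504 = 153.75; M_out = 153.75 + (+73) = 226.75.
T_out = 10⁶/226.75 = 4410.1 K → 4410 K; t = 44.1.
G = 99.47·ln 44.1 − 161.1 = 99.47·3.7865 − 161.1 = 215.539.
Rounded: 216.

216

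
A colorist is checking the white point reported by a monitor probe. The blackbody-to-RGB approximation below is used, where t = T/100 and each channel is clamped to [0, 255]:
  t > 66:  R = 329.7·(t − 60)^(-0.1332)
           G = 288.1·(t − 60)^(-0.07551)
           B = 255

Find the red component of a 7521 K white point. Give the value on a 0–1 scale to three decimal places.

t = 7521/100 = 75.21; the t > 66 branch applies.
R = 329.7·(75.21 − 60)^(-0.1332) = 329.7·15.21^(-0.1332) = 329.7·0.69589 = 229.435.
On a 0–1 scale: 229.435/255 = 0.8997 → 0.900.

0.900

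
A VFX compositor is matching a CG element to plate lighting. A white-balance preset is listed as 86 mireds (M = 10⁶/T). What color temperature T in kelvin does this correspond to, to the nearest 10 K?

T = 10⁶ / 86 = 11627.91 K → 11630 K.

11630 K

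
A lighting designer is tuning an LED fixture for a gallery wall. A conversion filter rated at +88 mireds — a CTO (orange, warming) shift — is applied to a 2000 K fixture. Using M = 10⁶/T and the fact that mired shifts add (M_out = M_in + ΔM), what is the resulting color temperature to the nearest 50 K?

M_in = 10⁶/2000 = 500.00 mireds.
M_out = 500.00 + (+88) = 588.00 mireds.
T_out = 10⁶/588.00 = 1700.7 K → 1700 K.

1700 K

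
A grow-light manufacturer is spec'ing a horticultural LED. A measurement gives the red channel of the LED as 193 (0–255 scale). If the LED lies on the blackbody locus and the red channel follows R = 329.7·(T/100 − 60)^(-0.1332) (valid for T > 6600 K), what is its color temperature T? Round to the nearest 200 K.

11600 K

(t − 60)^(-0.1332) = 193/329.7 = 0.58538.
t − 60 = 0.58538^(1/-0.1332) = 0.58538^(-7.508) = 55.713, so t = 115.713.
T = 100·t = 11571 K → 11600 K to the nearest 200 K.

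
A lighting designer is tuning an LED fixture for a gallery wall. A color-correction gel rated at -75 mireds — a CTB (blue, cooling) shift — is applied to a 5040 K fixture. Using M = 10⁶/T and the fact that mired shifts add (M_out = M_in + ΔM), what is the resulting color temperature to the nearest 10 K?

M_in = 10⁶/5040 = 198.41 mireds.
M_out = 198.41 + (-75) = 123.41 mireds.
T_out = 10⁶/123.41 = 8102.9 K → 8100 K.

8100 K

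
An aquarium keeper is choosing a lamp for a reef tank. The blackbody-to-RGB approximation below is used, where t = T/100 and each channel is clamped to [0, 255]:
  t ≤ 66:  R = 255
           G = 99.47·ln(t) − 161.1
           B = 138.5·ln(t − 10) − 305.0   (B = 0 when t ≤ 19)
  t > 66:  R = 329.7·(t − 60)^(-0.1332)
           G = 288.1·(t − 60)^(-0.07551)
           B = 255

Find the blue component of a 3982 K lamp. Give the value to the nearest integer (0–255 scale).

t = 3982/100 = 39.82; the t ≤ 66 branch applies.
B = 138.5·ln(39.82 − 10) − 305.0 = 138.5·ln 29.82 − 305.0 = 138.5·3.3952 − 305.0 = 165.232.
Rounded: 165.

165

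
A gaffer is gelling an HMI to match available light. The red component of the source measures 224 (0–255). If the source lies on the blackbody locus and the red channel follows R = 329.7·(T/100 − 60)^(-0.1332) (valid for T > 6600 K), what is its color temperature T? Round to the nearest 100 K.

7800 K

(t − 60)^(-0.1332) = 224/329.7 = 0.67941.
t − 60 = 0.67941^(1/-0.1332) = 0.67941^(-7.508) = 18.209, so t = 78.209.
T = 100·t = 7821 K → 7800 K to the nearest 100 K.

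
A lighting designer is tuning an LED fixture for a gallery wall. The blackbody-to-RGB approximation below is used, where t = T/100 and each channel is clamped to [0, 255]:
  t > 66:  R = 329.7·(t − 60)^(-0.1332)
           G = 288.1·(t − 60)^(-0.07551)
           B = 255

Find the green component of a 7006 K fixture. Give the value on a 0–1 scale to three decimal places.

t = 7006/100 = 70.06; the t > 66 branch applies.
G = 288.1·(70.06 − 60)^(-0.07551) = 288.1·10.06^(-0.07551) = 288.1·0.84003 = 242.012.
On a 0–1 scale: 242.012/255 = 0.9491 → 0.949.

0.949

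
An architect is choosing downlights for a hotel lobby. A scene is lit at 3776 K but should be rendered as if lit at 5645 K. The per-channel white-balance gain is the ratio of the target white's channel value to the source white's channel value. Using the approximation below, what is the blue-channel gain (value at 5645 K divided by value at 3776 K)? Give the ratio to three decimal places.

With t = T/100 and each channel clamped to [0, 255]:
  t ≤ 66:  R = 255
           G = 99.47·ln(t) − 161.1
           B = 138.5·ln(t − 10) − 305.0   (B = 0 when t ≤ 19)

At 3776 K (t = 37.76):
  B = 138.5·ln(37.76 − 10) − 305.0 = 138.5·ln 27.76 − 305.0 = 138.5·3.3236 − 305.0 = 155.318.
At 5645 K (t = 56.45):
  B = 138.5·ln(56.45 − 10) − 305.0 = 138.5·ln 46.45 − 305.0 = 138.5·3.8384 − 305.0 = 226.615.
Gain = 226.615 / 155.318 = 1.4590 → 1.459.

1.459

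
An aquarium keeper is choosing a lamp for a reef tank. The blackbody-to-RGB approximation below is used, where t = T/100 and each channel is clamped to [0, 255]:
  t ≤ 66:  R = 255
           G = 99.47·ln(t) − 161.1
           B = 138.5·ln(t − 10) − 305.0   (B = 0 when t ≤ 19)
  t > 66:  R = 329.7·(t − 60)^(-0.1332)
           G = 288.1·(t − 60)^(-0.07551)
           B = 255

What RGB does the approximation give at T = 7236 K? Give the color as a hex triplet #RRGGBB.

#ECEEFF

t = 7236/100 = 72.36; the t > 66 branch applies.
R = 329.7·(72.36 − 60)^(-0.1332) = 329.7·12.36^(-0.1332) = 329.7·0.71539 = 235.864.
G = 288.1·(72.36 − 60)^(-0.07551) = 288.1·12.36^(-0.07551) = 288.1·0.82707 = 238.279.
B = 255 by definition for t > 66.
Rounded: (236, 238, 255).
In hex: #ECEEFF.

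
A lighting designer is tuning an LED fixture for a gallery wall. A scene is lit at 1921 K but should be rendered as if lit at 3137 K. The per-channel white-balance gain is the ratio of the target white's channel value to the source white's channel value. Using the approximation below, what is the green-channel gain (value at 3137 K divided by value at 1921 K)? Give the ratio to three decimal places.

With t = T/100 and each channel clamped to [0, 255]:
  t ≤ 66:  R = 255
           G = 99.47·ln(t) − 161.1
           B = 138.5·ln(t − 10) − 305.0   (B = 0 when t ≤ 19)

At 1921 K (t = 19.21):
  G = 99.47·ln 19.21 − 161.1 = 99.47·2.9554 − 161.1 = 132.877.
At 3137 K (t = 31.37):
  G = 99.47·ln 31.37 − 161.1 = 99.47·3.4459 − 161.1 = 181.659.
Gain = 181.659 / 132.877 = 1.3671 → 1.367.

1.367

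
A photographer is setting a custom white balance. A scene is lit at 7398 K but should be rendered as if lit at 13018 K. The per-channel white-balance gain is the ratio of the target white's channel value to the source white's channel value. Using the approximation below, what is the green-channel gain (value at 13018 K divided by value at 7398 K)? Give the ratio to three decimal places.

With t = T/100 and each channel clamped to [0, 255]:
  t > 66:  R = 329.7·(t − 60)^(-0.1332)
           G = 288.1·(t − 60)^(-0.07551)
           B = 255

0.885

At 7398 K (t = 73.98):
  G = 288.1·(73.98 − 60)^(-0.07551) = 288.1·13.98^(-0.07551) = 288.1·0.81941 = 236.073.
At 13018 K (t = 130.18):
  G = 288.1·(130.18 − 60)^(-0.07551) = 288.1·70.18^(-0.07551) = 288.1·0.72542 = 208.995.
Gain = 208.995 / 236.073 = 0.8853 → 0.885.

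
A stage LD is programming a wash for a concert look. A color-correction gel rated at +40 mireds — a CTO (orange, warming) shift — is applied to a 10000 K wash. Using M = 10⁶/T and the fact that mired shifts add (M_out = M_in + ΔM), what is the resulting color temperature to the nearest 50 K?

M_in = 10⁶/10000 = 100.00 mireds.
M_out = 100.00 + (+40) = 140.00 mireds.
T_out = 10⁶/140.00 = 7142.9 K → 7150 K.

7150 K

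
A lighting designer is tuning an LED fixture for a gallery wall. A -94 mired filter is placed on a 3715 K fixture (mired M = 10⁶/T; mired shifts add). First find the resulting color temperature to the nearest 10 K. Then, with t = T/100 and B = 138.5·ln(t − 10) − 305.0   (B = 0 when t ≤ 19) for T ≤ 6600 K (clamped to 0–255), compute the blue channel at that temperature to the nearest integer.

M_in = 10⁶/3715 = 269.18; M_out = 269.18 + (-94) = 175.18.
T_out = 10⁶/175.18 = 5708.4 K → 5710 K; t = 57.1.
B = 138.5·ln(57.1 − 10) − 305.0 = 138.5·ln 47.1 − 305.0 = 138.5·3.8523 − 305.0 = 228.540.
Rounded: 229.

229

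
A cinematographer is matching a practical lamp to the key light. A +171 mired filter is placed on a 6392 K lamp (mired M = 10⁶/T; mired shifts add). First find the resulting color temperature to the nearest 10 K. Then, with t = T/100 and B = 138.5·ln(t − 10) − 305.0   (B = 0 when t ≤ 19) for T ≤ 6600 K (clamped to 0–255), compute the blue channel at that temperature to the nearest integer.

M_in = 10⁶/6392 = 156.45; M_out = 156.45 + (+171) = 327.45.
T_out = 10⁶/327.45 = 3053.9 K → 3050 K; t = 30.5.
B = 138.5·ln(30.5 − 10) − 305.0 = 138.5·ln 20.5 − 305.0 = 138.5·3.0204 − 305.0 = 113.329.
Rounded: 113.

113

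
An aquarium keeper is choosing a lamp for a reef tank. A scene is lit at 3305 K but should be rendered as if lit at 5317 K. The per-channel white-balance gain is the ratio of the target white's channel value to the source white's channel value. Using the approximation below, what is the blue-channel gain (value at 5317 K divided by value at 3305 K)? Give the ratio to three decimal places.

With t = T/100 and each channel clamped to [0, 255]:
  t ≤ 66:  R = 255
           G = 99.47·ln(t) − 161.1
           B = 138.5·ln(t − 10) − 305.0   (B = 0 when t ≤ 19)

At 3305 K (t = 33.05):
  B = 138.5·ln(33.05 − 10) − 305.0 = 138.5·ln 23.05 − 305.0 = 138.5·3.1377 − 305.0 = 129.567.
At 5317 K (t = 53.17):
  B = 138.5·ln(53.17 − 10) − 305.0 = 138.5·ln 43.17 − 305.0 = 138.5·3.7651 − 305.0 = 216.473.
Gain = 216.473 / 129.567 = 1.6707 → 1.671.

1.671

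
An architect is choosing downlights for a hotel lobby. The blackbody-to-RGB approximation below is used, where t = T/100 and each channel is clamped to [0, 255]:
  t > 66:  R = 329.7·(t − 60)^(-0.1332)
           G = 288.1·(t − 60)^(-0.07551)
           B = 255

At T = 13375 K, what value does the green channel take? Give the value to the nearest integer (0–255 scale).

t = 13375/100 = 133.75; the t > 66 branch applies.
G = 288.1·(133.75 − 60)^(-0.07551) = 288.1·73.75^(-0.07551) = 288.1·0.72271 = 208.213.
Rounded: 208.

208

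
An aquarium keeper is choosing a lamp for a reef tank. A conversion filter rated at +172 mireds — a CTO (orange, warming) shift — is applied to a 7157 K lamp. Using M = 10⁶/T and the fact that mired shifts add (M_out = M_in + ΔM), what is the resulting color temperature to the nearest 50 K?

3200 K

M_in = 10⁶/7157 = 139.72 mireds.
M_out = 139.72 + (+172) = 311.72 mireds.
T_out = 10⁶/311.72 = 3208.0 K → 3200 K.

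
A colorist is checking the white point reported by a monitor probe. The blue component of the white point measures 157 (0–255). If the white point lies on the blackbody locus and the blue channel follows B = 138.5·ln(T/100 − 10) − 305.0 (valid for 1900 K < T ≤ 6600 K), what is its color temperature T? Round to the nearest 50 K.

ln(t − 10) = (157 + 305.0) / 138.5 = 3.3357.
t − 10 = e^3.3357 = 28.099, so t = 38.099.
T = 100·t = 3810 K → 3800 K to the nearest 50 K.

3800 K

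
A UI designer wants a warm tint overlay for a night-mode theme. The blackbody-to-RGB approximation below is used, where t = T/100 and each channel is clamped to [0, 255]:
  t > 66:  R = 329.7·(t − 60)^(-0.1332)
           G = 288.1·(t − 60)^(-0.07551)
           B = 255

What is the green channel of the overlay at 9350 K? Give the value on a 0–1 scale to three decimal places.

t = 9350/100 = 93.5; the t > 66 branch applies.
G = 288.1·(93.5 − 60)^(-0.07551) = 288.1·33.5^(-0.07551) = 288.1·0.76709 = 220.997.
On a 0–1 scale: 220.997/255 = 0.8667 → 0.867.

0.867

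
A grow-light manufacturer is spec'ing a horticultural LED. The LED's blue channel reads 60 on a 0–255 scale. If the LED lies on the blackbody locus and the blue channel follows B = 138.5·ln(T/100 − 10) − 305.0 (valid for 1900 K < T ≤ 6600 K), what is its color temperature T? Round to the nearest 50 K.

ln(t − 10) = (60 + 305.0) / 138.5 = 2.6354.
t − 10 = e^2.6354 = 13.949, so t = 23.949.
T = 100·t = 2395 K → 2400 K to the nearest 50 K.

2400 K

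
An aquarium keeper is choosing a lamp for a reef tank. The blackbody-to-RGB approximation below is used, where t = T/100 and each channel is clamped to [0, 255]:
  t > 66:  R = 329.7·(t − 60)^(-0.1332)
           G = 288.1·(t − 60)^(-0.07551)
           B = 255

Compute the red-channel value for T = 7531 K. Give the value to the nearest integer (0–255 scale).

t = 7531/100 = 75.31; the t > 66 branch applies.
R = 329.7·(75.31 − 60)^(-0.1332) = 329.7·15.31^(-0.1332) = 329.7·0.69528 = 229.235.
Rounded: 229.

229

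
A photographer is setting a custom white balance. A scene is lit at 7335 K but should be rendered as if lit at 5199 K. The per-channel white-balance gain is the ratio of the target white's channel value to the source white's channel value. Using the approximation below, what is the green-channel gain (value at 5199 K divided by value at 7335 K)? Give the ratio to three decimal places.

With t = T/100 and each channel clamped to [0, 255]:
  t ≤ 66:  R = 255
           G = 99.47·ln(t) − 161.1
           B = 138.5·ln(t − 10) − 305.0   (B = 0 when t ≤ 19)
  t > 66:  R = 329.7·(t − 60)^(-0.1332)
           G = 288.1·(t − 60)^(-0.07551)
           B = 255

At 7335 K (t = 73.35):
  G = 288.1·(73.35 − 60)^(-0.07551) = 288.1·13.35^(-0.07551) = 288.1·0.82227 = 236.896.
At 5199 K (t = 51.99):
  G = 99.47·ln 51.99 − 161.1 = 99.47·3.9511 − 161.1 = 231.911.
Gain = 231.911 / 236.896 = 0.9790 → 0.979.

0.979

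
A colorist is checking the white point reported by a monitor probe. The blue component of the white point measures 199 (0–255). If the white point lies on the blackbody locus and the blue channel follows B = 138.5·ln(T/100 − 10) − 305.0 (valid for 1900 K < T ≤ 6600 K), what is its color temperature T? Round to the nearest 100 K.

4800 K

ln(t − 10) = (199 + 305.0) / 138.5 = 3.6390.
t − 10 = e^3.6390 = 38.053, so t = 48.053.
T = 100·t = 4805 K → 4800 K to the nearest 100 K.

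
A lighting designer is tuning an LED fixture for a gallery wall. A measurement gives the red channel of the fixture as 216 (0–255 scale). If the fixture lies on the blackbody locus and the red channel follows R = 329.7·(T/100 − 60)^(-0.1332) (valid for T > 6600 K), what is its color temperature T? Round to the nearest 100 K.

(t − 60)^(-0.1332) = 216/329.7 = 0.65514.
t − 60 = 0.65514^(1/-0.1332) = 0.65514^(-7.508) = 23.926, so t = 83.926.
T = 100·t = 8393 K → 8400 K to the nearest 100 K.

8400 K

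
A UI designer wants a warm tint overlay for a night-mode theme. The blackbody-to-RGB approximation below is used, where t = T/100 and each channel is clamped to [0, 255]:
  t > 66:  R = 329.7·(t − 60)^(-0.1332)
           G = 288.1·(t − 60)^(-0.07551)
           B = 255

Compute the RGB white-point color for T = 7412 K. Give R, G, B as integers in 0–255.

R=232, G=236, B=255

t = 7412/100 = 74.12; the t > 66 branch applies.
R = 329.7·(74.12 − 60)^(-0.1332) = 329.7·14.12^(-0.1332) = 329.7·0.70282 = 231.719.
G = 288.1·(74.12 − 60)^(-0.07551) = 288.1·14.12^(-0.07551) = 288.1·0.81880 = 235.895.
B = 255 by definition for t > 66.
Rounded: (232, 236, 255).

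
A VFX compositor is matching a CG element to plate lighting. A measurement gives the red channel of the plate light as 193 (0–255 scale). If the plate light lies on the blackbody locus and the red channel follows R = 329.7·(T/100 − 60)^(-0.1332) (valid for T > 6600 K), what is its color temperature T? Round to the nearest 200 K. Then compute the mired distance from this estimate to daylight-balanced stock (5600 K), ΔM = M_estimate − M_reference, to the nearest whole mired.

-92 mireds

(t − 60)^(-0.1332) = 193/329.7 = 0.58538.
t − 60 = 0.58538^(1/-0.1332) = 0.58538^(-7.508) = 55.713, so t = 115.713.
T = 100·t = 11571 K → 11600 K to the nearest 200 K.
M_estimate = 10⁶/11600 = 86.21; M_reference = 10⁶/5600 = 178.57.
ΔM = 86.21 − 178.57 = -92.36 → -92 mireds.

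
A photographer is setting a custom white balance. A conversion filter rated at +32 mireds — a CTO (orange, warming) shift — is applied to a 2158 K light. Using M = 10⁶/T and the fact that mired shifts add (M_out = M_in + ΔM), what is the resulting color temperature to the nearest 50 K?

M_in = 10⁶/2158 = 463.39 mireds.
M_out = 463.39 + (+32) = 495.39 mireds.
T_out = 10⁶/495.39 = 2018.6 K → 2000 K.

2000 K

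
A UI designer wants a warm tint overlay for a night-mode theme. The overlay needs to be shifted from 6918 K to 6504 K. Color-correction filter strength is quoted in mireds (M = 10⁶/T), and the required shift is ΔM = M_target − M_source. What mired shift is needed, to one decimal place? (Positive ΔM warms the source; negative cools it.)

+9.2 mireds

M_source = 10⁶/6918 = 144.550; M_target = 10⁶/6504 = 153.752.
ΔM = 153.752 − 144.550 = 9.201 → +9.2 mireds, a warming shift.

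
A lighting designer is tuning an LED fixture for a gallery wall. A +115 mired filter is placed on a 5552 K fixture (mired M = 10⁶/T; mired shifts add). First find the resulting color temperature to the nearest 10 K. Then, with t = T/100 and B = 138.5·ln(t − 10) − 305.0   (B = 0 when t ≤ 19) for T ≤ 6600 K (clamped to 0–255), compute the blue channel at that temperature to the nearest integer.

M_in = 10⁶/5552 = 180.12; M_out = 180.12 + (+115) = 295.12.
T_out = 10⁶/295.12 = 3388.5 K → 3390 K; t = 33.9.
B = 138.5·ln(33.9 − 10) − 305.0 = 138.5·ln 23.9 − 305.0 = 138.5·3.1739 − 305.0 = 134.582.
Rounded: 135.

135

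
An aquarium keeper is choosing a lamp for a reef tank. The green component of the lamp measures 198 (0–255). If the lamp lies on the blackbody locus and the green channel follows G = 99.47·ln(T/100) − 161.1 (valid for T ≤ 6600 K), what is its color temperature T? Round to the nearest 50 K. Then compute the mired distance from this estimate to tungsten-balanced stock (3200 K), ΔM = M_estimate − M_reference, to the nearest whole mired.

ln t = (198 + 161.1) / 99.47 = 3.6101.
t = e^3.6101 = 36.971.
T = 100·t = 3697 K → 3700 K to the nearest 50 K.
M_estimate = 10⁶/3700 = 270.27; M_reference = 10⁶/3200 = 312.50.
ΔM = 270.27 − 312.50 = -42.23 → -42 mireds.

-42 mireds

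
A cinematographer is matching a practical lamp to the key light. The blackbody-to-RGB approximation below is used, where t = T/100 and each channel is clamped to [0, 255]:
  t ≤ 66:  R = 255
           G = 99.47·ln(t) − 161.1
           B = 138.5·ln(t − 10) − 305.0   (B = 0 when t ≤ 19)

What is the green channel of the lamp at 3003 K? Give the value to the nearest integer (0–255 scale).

t = 3003/100 = 30.03; the t ≤ 66 branch applies.
G = 99.47·ln 30.03 − 161.1 = 99.47·3.4022 − 161.1 = 177.317.
Rounded: 177.

177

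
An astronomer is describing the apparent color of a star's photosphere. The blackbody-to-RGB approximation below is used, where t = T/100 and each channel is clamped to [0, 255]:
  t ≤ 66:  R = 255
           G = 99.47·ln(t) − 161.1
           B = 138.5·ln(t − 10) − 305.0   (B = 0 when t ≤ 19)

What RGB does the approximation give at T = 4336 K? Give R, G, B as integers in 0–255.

t = 4336/100 = 43.36; the t ≤ 66 branch applies.
R = 255 by definition for t ≤ 66.
G = 99.47·ln 43.36 − 161.1 = 99.47·3.7695 − 161.1 = 213.856.
B = 138.5·ln(43.36 − 10) − 305.0 = 138.5·ln 33.36 − 305.0 = 138.5·3.5074 − 305.0 = 180.769.
Rounded: (255, 214, 181).

R=255, G=214, B=181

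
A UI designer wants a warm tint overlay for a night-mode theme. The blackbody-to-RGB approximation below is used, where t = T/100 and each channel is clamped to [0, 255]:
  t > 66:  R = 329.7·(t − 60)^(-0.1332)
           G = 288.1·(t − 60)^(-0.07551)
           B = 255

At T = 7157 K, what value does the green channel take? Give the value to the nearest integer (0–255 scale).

239

t = 7157/100 = 71.57; the t > 66 branch applies.
G = 288.1·(71.57 − 60)^(-0.07551) = 288.1·11.57^(-0.07551) = 288.1·0.83120 = 239.470.
Rounded: 239.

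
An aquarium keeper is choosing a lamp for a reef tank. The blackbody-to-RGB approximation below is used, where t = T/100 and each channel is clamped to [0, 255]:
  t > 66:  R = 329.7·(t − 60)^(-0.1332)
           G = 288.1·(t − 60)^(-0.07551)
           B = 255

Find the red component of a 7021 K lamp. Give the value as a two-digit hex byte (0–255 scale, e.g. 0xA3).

0xF2

t = 7021/100 = 70.21; the t > 66 branch applies.
R = 329.7·(70.21 − 60)^(-0.1332) = 329.7·10.21^(-0.1332) = 329.7·0.73383 = 241.945.
Rounded: 242; in hex, 0xF2.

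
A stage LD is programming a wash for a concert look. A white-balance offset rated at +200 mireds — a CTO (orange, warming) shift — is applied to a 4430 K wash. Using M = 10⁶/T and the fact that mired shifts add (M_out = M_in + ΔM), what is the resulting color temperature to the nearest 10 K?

M_in = 10⁶/4430 = 225.73 mireds.
M_out = 225.73 + (+200) = 425.73 mireds.
T_out = 10⁶/425.73 = 2348.9 K → 2350 K.

2350 K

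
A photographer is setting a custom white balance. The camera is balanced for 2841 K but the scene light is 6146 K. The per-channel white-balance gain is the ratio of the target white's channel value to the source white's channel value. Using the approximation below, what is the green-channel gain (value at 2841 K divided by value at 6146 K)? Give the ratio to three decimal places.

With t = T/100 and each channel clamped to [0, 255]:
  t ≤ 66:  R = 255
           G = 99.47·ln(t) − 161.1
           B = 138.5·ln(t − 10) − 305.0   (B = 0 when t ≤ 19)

0.691

At 6146 K (t = 61.46):
  G = 99.47·ln 61.46 − 161.1 = 99.47·4.1184 − 161.1 = 248.556.
At 2841 K (t = 28.41):
  G = 99.47·ln 28.41 − 161.1 = 99.47·3.3467 − 161.1 = 171.800.
Gain = 171.800 / 248.556 = 0.6912 → 0.691.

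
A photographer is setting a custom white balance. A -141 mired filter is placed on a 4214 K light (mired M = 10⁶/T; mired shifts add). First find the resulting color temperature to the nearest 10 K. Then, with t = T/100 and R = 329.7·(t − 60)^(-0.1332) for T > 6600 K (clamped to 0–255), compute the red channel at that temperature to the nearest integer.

199

M_in = 10⁶/4214 = 237.30; M_out = 237.30 + (-141) = 96.30.
T_out = 10⁶/96.30 = 10383.8 K → 10380 K; t = 103.8.
R = 329.7·(103.8 − 60)^(-0.1332) = 329.7·43.8^(-0.1332) = 329.7·0.60444 = 199.285.
Rounded: 199.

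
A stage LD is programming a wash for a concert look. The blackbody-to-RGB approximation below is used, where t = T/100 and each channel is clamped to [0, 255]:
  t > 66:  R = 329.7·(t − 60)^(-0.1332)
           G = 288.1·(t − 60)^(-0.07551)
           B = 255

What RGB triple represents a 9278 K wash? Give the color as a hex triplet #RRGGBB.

t = 9278/100 = 92.78; the t > 66 branch applies.
R = 329.7·(92.78 − 60)^(-0.1332) = 329.7·32.78^(-0.1332) = 329.7·0.62823 = 207.128.
G = 288.1·(92.78 − 60)^(-0.07551) = 288.1·32.78^(-0.07551) = 288.1·0.76835 = 221.360.
B = 255 by definition for t > 66.
Rounded: (207, 221, 255).
In hex: #CFDDFF.

#CFDDFF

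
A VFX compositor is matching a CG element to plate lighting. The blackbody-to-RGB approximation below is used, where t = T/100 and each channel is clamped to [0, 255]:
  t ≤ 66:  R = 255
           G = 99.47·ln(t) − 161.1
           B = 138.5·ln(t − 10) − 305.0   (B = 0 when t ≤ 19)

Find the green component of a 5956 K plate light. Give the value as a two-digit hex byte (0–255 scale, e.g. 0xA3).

0xF5

t = 5956/100 = 59.56; the t ≤ 66 branch applies.
G = 99.47·ln 59.56 − 161.1 = 99.47·4.0870 − 161.1 = 245.432.
Rounded: 245; in hex, 0xF5.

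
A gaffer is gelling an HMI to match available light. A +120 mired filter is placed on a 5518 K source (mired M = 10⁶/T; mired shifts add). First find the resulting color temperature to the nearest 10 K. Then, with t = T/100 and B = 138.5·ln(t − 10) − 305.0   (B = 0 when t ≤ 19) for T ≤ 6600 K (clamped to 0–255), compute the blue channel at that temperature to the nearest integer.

M_in = 10⁶/5518 = 181.23; M_out = 181.23 + (+120) = 301.23.
T_out = 10⁶/301.23 = 3319.8 K → 3320 K; t = 33.2.
B = 138.5·ln(33.2 − 10) − 305.0 = 138.5·ln 23.2 − 305.0 = 138.5·3.1442 − 305.0 = 130.465.
Rounded: 130.

130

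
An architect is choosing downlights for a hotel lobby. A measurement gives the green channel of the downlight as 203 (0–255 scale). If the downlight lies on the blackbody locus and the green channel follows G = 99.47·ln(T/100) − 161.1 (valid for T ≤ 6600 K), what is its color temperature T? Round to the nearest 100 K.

ln t = (203 + 161.1) / 99.47 = 3.6604.
t = e^3.6604 = 38.877.
T = 100·t = 3888 K → 3900 K to the nearest 100 K.

3900 K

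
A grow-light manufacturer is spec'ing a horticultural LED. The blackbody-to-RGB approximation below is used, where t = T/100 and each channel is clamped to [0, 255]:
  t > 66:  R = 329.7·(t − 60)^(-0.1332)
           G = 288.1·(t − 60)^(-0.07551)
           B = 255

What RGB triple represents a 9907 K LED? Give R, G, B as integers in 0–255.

t = 9907/100 = 99.07; the t > 66 branch applies.
R = 329.7·(99.07 − 60)^(-0.1332) = 329.7·39.07^(-0.1332) = 329.7·0.61371 = 202.342.
G = 288.1·(99.07 − 60)^(-0.07551) = 288.1·39.07^(-0.07551) = 288.1·0.75823 = 218.446.
B = 255 by definition for t > 66.
Rounded: (202, 218, 255).

R=202, G=218, B=255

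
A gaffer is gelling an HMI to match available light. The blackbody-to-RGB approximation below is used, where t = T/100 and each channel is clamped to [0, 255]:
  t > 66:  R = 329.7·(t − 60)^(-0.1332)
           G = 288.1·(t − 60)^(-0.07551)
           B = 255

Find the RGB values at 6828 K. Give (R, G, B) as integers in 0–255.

t = 6828/100 = 68.28; the t > 66 branch applies.
R = 329.7·(68.28 − 60)^(-0.1332) = 329.7·8.28^(-0.1332) = 329.7·0.75460 = 248.793.
G = 288.1·(68.28 − 60)^(-0.07551) = 288.1·8.28^(-0.07551) = 288.1·0.85247 = 245.597.
B = 255 by definition for t > 66.
Rounded: (249, 246, 255).

(249, 246, 255)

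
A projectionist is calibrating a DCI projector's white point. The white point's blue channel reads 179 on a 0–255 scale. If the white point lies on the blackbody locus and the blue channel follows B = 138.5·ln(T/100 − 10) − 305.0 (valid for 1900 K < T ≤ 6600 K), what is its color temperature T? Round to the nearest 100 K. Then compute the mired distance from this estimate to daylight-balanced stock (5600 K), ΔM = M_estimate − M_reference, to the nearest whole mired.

+54 mireds

ln(t − 10) = (179 + 305.0) / 138.5 = 3.4946.
t − 10 = e^3.4946 = 32.937, so t = 42.937.
T = 100·t = 4294 K → 4300 K to the nearest 100 K.
M_estimate = 10⁶/4300 = 232.56; M_reference = 10⁶/5600 = 178.57.
ΔM = 232.56 − 178.57 = 53.99 → +54 mireds.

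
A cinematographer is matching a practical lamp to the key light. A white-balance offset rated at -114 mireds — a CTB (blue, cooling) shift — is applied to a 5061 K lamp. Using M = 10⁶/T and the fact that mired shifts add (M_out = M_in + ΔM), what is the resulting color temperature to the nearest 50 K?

M_in = 10⁶/5061 = 197.59 mireds.
M_out = 197.59 + (-114) = 83.59 mireds.
T_out = 10⁶/83.59 = 11963.2 K → 11950 K.

11950 K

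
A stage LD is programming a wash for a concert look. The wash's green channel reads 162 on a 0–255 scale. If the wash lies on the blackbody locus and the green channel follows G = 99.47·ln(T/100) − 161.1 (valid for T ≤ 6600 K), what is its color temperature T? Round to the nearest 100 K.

2600 K

ln t = (162 + 161.1) / 99.47 = 3.2482.
t = e^3.2482 = 25.744.
T = 100·t = 2574 K → 2600 K to the nearest 100 K.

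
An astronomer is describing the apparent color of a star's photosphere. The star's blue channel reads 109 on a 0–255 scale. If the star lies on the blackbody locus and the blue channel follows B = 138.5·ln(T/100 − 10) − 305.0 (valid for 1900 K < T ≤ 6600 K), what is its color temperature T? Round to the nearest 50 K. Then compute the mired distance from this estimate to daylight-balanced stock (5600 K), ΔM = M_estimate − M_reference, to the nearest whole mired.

ln(t − 10) = (109 + 305.0) / 138.5 = 2.9892.
t − 10 = e^2.9892 = 19.869, so t = 29.869.
T = 100·t = 2987 K → 3000 K to the nearest 50 K.
M_estimate = 10⁶/3000 = 333.33; M_reference = 10⁶/5600 = 178.57.
ΔM = 333.33 − 178.57 = 154.76 → +155 mireds.

+155 mireds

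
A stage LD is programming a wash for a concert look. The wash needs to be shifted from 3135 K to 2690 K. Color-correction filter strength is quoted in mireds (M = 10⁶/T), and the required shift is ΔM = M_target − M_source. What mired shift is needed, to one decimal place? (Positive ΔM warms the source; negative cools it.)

M_source = 10⁶/3135 = 318.979; M_target = 10⁶/2690 = 371.747.
ΔM = 371.747 − 318.979 = 52.768 → +52.8 mireds, a warming shift.

+52.8 mireds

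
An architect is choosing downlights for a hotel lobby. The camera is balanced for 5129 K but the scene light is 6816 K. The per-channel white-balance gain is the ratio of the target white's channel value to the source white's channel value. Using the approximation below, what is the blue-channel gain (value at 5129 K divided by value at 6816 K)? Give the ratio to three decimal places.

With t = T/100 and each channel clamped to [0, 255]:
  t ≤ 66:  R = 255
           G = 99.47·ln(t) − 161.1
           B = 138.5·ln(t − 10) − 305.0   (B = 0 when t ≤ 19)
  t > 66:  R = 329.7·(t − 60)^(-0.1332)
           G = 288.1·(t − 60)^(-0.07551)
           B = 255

0.825

At 6816 K (t = 68.16):
  B = 255 by definition for t > 66.
At 5129 K (t = 51.29):
  B = 138.5·ln(51.29 − 10) − 305.0 = 138.5·ln 41.29 − 305.0 = 138.5·3.7206 − 305.0 = 210.306.
Gain = 210.306 / 255.000 = 0.8247 → 0.825.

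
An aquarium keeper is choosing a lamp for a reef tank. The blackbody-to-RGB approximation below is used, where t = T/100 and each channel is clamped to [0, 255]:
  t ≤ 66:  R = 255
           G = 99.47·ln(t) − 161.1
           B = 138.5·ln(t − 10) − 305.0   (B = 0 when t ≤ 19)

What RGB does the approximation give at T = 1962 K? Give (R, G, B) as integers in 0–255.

(255, 135, 9)

t = 1962/100 = 19.62; the t ≤ 66 branch applies.
R = 255 by definition for t ≤ 66.
G = 99.47·ln 19.62 − 161.1 = 99.47·2.9765 − 161.1 = 134.977.
B = 138.5·ln(19.62 − 10) − 305.0 = 138.5·ln 9.62 − 305.0 = 138.5·2.2638 − 305.0 = 8.542.
Rounded: (255, 135, 9).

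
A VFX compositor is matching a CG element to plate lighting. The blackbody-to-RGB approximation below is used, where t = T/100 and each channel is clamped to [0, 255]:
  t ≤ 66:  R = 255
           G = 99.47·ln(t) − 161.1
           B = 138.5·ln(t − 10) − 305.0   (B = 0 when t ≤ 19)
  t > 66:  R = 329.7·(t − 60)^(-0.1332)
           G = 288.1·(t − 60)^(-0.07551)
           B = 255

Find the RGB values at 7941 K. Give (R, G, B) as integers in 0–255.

t = 7941/100 = 79.41; the t > 66 branch applies.
R = 329.7·(79.41 − 60)^(-0.1332) = 329.7·19.41^(-0.1332) = 329.7·0.67365 = 222.103.
G = 288.1·(79.41 − 60)^(-0.07551) = 288.1·19.41^(-0.07551) = 288.1·0.79936 = 230.295.
B = 255 by definition for t > 66.
Rounded: (222, 230, 255).

(222, 230, 255)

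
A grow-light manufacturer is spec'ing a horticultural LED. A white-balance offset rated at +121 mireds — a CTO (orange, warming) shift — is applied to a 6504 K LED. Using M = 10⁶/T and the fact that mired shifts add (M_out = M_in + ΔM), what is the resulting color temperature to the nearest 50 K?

M_in = 10⁶/6504 = 153.75 mireds.
M_out = 153.75 + (+121) = 274.75 mireds.
T_out = 10⁶/274.75 = 3639.7 K → 3650 K.

3650 K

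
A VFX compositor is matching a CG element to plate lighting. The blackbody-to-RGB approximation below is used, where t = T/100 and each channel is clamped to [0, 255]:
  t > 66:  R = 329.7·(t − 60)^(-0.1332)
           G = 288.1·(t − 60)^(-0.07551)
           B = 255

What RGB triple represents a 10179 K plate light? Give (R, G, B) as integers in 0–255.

t = 10179/100 = 101.79; the t > 66 branch applies.
R = 329.7·(101.79 − 60)^(-0.1332) = 329.7·41.79^(-0.1332) = 329.7·0.60824 = 200.536.
G = 288.1·(101.79 − 60)^(-0.07551) = 288.1·41.79^(-0.07551) = 288.1·0.75438 = 217.338.
B = 255 by definition for t > 66.
Rounded: (201, 217, 255).

(201, 217, 255)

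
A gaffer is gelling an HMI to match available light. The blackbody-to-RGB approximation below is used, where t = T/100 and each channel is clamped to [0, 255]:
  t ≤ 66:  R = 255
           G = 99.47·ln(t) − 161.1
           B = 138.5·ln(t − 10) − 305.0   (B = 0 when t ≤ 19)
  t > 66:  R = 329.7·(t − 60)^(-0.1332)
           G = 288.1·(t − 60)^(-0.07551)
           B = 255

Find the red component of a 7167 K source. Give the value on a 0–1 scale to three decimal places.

0.932

t = 7167/100 = 71.67; the t > 66 branch applies.
R = 329.7·(71.67 − 60)^(-0.1332) = 329.7·11.67^(-0.1332) = 329.7·0.72089 = 237.676.
On a 0–1 scale: 237.676/255 = 0.9321 → 0.932.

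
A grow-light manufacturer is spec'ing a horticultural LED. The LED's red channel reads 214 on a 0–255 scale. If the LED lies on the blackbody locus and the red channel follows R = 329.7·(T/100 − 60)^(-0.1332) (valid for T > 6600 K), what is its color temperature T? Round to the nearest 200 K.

(t − 60)^(-0.1332) = 214/329.7 = 0.64907.
t − 60 = 0.64907^(1/-0.1332) = 0.64907^(-7.508) = 25.657, so t = 85.657.
T = 100·t = 8566 K → 8600 K to the nearest 200 K.

8600 K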